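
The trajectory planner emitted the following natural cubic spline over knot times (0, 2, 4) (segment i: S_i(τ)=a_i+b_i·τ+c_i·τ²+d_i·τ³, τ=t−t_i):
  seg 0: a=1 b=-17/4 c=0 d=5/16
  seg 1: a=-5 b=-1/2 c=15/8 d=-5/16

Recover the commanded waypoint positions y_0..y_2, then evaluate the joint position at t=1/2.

y_0 = S_0(0) = a_0 = 1
y_1 = S_1(0) = a_1 = -5
y_2 = S_1(2) = -1
t_q=1/2 is in segment 0 (τ=1/2); S_0(τ)=-139/128

y_0=1 y_1=-5 y_2=-1
S(1/2) = -139/128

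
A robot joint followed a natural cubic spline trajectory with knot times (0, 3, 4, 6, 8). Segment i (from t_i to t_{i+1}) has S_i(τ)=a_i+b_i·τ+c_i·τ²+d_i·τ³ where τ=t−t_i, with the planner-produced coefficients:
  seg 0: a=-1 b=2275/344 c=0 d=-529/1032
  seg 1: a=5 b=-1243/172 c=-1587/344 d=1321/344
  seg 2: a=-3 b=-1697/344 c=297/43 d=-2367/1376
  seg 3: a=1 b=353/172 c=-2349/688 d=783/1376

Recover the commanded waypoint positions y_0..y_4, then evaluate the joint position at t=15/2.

y_0=-1 y_1=5 y_2=-3 y_3=1 y_4=-4
S(15/2) = -18527/11008

y_0 = S_0(0) = a_0 = -1
y_1 = S_1(0) = a_1 = 5
y_2 = S_2(0) = a_2 = -3
y_3 = S_3(0) = a_3 = 1
y_4 = S_3(2) = -4
t_q=15/2 is in segment 3 (τ=3/2); S_3(τ)=-18527/11008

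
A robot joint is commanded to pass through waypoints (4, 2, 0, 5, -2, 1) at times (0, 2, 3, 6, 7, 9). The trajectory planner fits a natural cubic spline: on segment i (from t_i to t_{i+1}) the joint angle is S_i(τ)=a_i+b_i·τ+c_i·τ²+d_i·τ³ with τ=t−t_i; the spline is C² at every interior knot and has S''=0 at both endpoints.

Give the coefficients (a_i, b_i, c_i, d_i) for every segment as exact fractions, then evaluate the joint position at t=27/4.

Δ: Δ0=-1, Δ1=-2, Δ2=5/3, Δ3=-7, Δ4=3/2
row 1: diag=6, rhs=-6; c'=1/6, d'=-1
row 2: denom=8−1·1/6=47/6; d'=(22−1·-1)/(47/6)=138/47
row 3: denom=8−3·18/47=322/47; d'=(-52−3·138/47)/(322/47)=-1429/161
row 4: denom=6−1·47/322=1885/322; d'=(51−1·-1429/161)/(1885/322)=3856/377
back: M4=3856/377
back: M3=-1429/161−47/322·3856/377=-3909/377
back: M2=138/47−18/47·-3909/377=2604/377
back: M1=-1−1/6·2604/377=-811/377
M: M0=0, M1=-811/377, M2=2604/377, M3=-3909/377, M4=3856/377, M5=0
seg 0: a=4, c=M0/2=0, d=(M1−M0)/(6·2)=-811/4524, b=Δ0−h0·(2M0+M1)/6=-320/1131
seg 1: a=2, c=M1/2=-811/754, d=(M2−M1)/(6·1)=3415/2262, b=Δ1−h1·(2M1+M2)/6=-2753/1131
seg 2: a=0, c=M2/2=1302/377, d=(M3−M2)/(6·3)=-167/174, b=Δ2−h2·(2M2+M3)/6=-127/2262
seg 3: a=5, c=M3/2=-3909/754, d=(M4−M3)/(6·1)=7765/2262, b=Δ3−h3·(2M3+M4)/6=-5936/1131
seg 4: a=-2, c=M4/2=1928/377, d=(M5−M4)/(6·2)=-964/1131, b=Δ4−h4·(2M4+M5)/6=-12031/2262
t_q=27/4 → seg 3, τ=3/4; S=5+-5936/1131·τ+-3909/754·τ²+7765/2262·τ³=-19511/48256

  seg 0: a=4 b=-320/1131 c=0 d=-811/4524
  seg 1: a=2 b=-2753/1131 c=-811/754 d=3415/2262
  seg 2: a=0 b=-127/2262 c=1302/377 d=-167/174
  seg 3: a=5 b=-5936/1131 c=-3909/754 d=7765/2262
  seg 4: a=-2 b=-12031/2262 c=1928/377 d=-964/1131
S(27/4) = -19511/48256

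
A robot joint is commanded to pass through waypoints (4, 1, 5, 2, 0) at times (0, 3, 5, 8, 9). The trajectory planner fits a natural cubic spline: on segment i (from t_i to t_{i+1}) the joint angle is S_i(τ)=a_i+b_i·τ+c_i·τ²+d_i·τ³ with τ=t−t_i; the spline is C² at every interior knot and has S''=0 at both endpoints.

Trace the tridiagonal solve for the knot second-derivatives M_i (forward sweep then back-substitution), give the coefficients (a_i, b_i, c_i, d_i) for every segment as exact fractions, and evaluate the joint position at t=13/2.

  seg 0: a=4 b=-481/226 c=0 d=85/678
  seg 1: a=1 b=142/113 c=255/226 d=-171/452
  seg 2: a=5 b=139/113 c=-129/113 d=15/113
  seg 3: a=2 b=-230/113 c=6/113 d=-2/113
S(13/2) = 4271/904

Δ: Δ0=-1, Δ1=2, Δ2=-1, Δ3=-2
row 1: diag=10, rhs=18; c'=1/5, d'=9/5
row 2: denom=10−2·1/5=48/5; d'=(-18−2·9/5)/(48/5)=-9/4
row 3: denom=8−3·5/16=113/16; d'=(-6−3·-9/4)/(113/16)=12/113
back: M3=12/113
back: M2=-9/4−5/16·12/113=-258/113
back: M1=9/5−1/5·-258/113=255/113
M: M0=0, M1=255/113, M2=-258/113, M3=12/113, M4=0
seg 0: a=4, c=M0/2=0, d=(M1−M0)/(6·3)=85/678, b=Δ0−h0·(2M0+M1)/6=-481/226
seg 1: a=1, c=M1/2=255/226, d=(M2−M1)/(6·2)=-171/452, b=Δ1−h1·(2M1+M2)/6=142/113
seg 2: a=5, c=M2/2=-129/113, d=(M3−M2)/(6·3)=15/113, b=Δ2−h2·(2M2+M3)/6=139/113
seg 3: a=2, c=M3/2=6/113, d=(M4−M3)/(6·1)=-2/113, b=Δ3−h3·(2M3+M4)/6=-230/113
t_q=13/2 → seg 2, τ=3/2; S=5+139/113·τ+-129/113·τ²+15/113·τ³=4271/904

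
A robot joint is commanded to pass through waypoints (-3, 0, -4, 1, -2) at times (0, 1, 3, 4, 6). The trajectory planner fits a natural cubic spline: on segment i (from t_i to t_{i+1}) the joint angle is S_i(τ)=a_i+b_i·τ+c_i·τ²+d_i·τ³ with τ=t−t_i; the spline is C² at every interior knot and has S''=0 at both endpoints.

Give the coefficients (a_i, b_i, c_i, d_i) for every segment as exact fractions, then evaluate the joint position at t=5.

  seg 0: a=-3 b=415/93 c=0 d=-136/93
  seg 1: a=0 b=7/93 c=-136/31 d=623/372
  seg 2: a=-4 b=244/93 c=351/62 d=-611/186
  seg 3: a=1 b=761/186 c=-130/31 d=65/93
S(5) = 99/62

Δ: Δ0=3, Δ1=-2, Δ2=5, Δ3=-3/2
row 1: diag=6, rhs=-30; c'=1/3, d'=-5
row 2: denom=6−2·1/3=16/3; d'=(42−2·-5)/(16/3)=39/4
row 3: denom=6−1·3/16=93/16; d'=(-39−1·39/4)/(93/16)=-260/31
back: M3=-260/31
back: M2=39/4−3/16·-260/31=351/31
back: M1=-5−1/3·351/31=-272/31
M: M0=0, M1=-272/31, M2=351/31, M3=-260/31, M4=0
seg 0: a=-3, c=M0/2=0, d=(M1−M0)/(6·1)=-136/93, b=Δ0−h0·(2M0+M1)/6=415/93
seg 1: a=0, c=M1/2=-136/31, d=(M2−M1)/(6·2)=623/372, b=Δ1−h1·(2M1+M2)/6=7/93
seg 2: a=-4, c=M2/2=351/62, d=(M3−M2)/(6·1)=-611/186, b=Δ2−h2·(2M2+M3)/6=244/93
seg 3: a=1, c=M3/2=-130/31, d=(M4−M3)/(6·2)=65/93, b=Δ3−h3·(2M3+M4)/6=761/186
t_q=5 → seg 3, τ=1; S=1+761/186·τ+-130/31·τ²+65/93·τ³=99/62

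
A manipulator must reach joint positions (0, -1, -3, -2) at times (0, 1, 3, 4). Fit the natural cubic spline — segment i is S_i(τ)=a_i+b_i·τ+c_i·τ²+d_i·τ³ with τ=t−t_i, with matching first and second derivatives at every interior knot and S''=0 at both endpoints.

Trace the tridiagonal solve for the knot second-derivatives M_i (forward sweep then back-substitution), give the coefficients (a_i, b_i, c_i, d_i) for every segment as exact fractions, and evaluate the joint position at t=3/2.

Δ: Δ0=-1, Δ1=-1, Δ2=1
row 1: diag=6, rhs=0; c'=1/3, d'=0
row 2: denom=6−2·1/3=16/3; d'=(12−2·0)/(16/3)=9/4
back: M2=9/4
back: M1=0−1/3·9/4=-3/4
M: M0=0, M1=-3/4, M2=9/4, M3=0
seg 0: a=0, c=M0/2=0, d=(M1−M0)/(6·1)=-1/8, b=Δ0−h0·(2M0+M1)/6=-7/8
seg 1: a=-1, c=M1/2=-3/8, d=(M2−M1)/(6·2)=1/4, b=Δ1−h1·(2M1+M2)/6=-5/4
seg 2: a=-3, c=M2/2=9/8, d=(M3−M2)/(6·1)=-3/8, b=Δ2−h2·(2M2+M3)/6=1/4
t_q=3/2 → seg 1, τ=1/2; S=-1+-5/4·τ+-3/8·τ²+1/4·τ³=-27/16

  seg 0: a=0 b=-7/8 c=0 d=-1/8
  seg 1: a=-1 b=-5/4 c=-3/8 d=1/4
  seg 2: a=-3 b=1/4 c=9/8 d=-3/8
S(3/2) = -27/16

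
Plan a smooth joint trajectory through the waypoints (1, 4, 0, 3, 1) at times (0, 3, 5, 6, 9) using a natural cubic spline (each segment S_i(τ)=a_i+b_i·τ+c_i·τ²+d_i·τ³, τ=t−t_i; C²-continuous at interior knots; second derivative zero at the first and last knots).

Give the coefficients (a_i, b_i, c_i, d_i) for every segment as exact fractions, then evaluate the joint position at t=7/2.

Δ: Δ0=1, Δ1=-2, Δ2=3, Δ3=-2/3
row 1: diag=10, rhs=-18; c'=1/5, d'=-9/5
row 2: denom=6−2·1/5=28/5; d'=(30−2·-9/5)/(28/5)=6
row 3: denom=8−1·5/28=219/28; d'=(-22−1·6)/(219/28)=-784/219
back: M3=-784/219
back: M2=6−5/28·-784/219=1454/219
back: M1=-9/5−1/5·1454/219=-685/219
M: M0=0, M1=-685/219, M2=1454/219, M3=-784/219, M4=0
seg 0: a=1, c=M0/2=0, d=(M1−M0)/(6·3)=-685/3942, b=Δ0−h0·(2M0+M1)/6=1123/438
seg 1: a=4, c=M1/2=-685/438, d=(M2−M1)/(6·2)=713/876, b=Δ1−h1·(2M1+M2)/6=-466/219
seg 2: a=0, c=M2/2=727/219, d=(M3−M2)/(6·1)=-373/219, b=Δ2−h2·(2M2+M3)/6=101/73
seg 3: a=3, c=M3/2=-392/219, d=(M4−M3)/(6·3)=392/1971, b=Δ3−h3·(2M3+M4)/6=638/219
t_q=7/2 → seg 1, τ=1/2; S=4+-466/219·τ+-685/438·τ²+713/876·τ³=6183/2336

  seg 0: a=1 b=1123/438 c=0 d=-685/3942
  seg 1: a=4 b=-466/219 c=-685/438 d=713/876
  seg 2: a=0 b=101/73 c=727/219 d=-373/219
  seg 3: a=3 b=638/219 c=-392/219 d=392/1971
S(7/2) = 6183/2336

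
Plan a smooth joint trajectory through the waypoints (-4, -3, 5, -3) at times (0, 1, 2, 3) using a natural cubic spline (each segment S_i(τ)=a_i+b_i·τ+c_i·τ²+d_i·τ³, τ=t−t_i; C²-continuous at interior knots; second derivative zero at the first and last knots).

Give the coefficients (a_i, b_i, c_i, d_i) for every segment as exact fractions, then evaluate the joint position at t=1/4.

Δ: Δ0=1, Δ1=8, Δ2=-8
row 1: diag=4, rhs=42; c'=1/4, d'=21/2
row 2: denom=4−1·1/4=15/4; d'=(-96−1·21/2)/(15/4)=-142/5
back: M2=-142/5
back: M1=21/2−1/4·-142/5=88/5
M: M0=0, M1=88/5, M2=-142/5, M3=0
seg 0: a=-4, c=M0/2=0, d=(M1−M0)/(6·1)=44/15, b=Δ0−h0·(2M0+M1)/6=-29/15
seg 1: a=-3, c=M1/2=44/5, d=(M2−M1)/(6·1)=-23/3, b=Δ1−h1·(2M1+M2)/6=103/15
seg 2: a=5, c=M2/2=-71/5, d=(M3−M2)/(6·1)=71/15, b=Δ2−h2·(2M2+M3)/6=22/15
t_q=1/4 → seg 0, τ=1/4; S=-4+-29/15·τ+0·τ²+44/15·τ³=-71/16

  seg 0: a=-4 b=-29/15 c=0 d=44/15
  seg 1: a=-3 b=103/15 c=44/5 d=-23/3
  seg 2: a=5 b=22/15 c=-71/5 d=71/15
S(1/4) = -71/16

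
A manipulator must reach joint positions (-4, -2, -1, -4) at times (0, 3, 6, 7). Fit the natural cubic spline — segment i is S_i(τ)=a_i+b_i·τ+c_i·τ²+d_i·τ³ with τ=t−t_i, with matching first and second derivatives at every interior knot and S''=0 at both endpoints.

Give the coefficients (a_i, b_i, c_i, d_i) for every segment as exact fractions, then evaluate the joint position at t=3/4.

  seg 0: a=-4 b=12/29 c=0 d=22/783
  seg 1: a=-2 b=34/29 c=22/87 d=-139/783
  seg 2: a=-1 b=-61/29 c=-39/29 d=13/29
S(3/4) = -3413/928

Δ: Δ0=2/3, Δ1=1/3, Δ2=-3
row 1: diag=12, rhs=-2; c'=1/4, d'=-1/6
row 2: denom=8−3·1/4=29/4; d'=(-20−3·-1/6)/(29/4)=-78/29
back: M2=-78/29
back: M1=-1/6−1/4·-78/29=44/87
M: M0=0, M1=44/87, M2=-78/29, M3=0
seg 0: a=-4, c=M0/2=0, d=(M1−M0)/(6·3)=22/783, b=Δ0−h0·(2M0+M1)/6=12/29
seg 1: a=-2, c=M1/2=22/87, d=(M2−M1)/(6·3)=-139/783, b=Δ1−h1·(2M1+M2)/6=34/29
seg 2: a=-1, c=M2/2=-39/29, d=(M3−M2)/(6·1)=13/29, b=Δ2−h2·(2M2+M3)/6=-61/29
t_q=3/4 → seg 0, τ=3/4; S=-4+12/29·τ+0·τ²+22/783·τ³=-3413/928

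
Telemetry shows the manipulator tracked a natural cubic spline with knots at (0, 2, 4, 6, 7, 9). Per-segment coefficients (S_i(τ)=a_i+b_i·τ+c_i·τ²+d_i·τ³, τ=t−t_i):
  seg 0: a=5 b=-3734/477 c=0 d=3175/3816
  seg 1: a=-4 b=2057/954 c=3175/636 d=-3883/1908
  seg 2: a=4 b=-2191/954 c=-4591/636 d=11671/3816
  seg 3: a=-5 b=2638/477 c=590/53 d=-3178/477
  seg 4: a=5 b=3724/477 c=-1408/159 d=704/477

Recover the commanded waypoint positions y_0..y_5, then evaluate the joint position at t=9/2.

y_0=5 y_1=-4 y_2=4 y_3=-5 y_4=5 y_5=-3
S(9/2) = 14545/10176

y_0 = S_0(0) = a_0 = 5
y_1 = S_1(0) = a_1 = -4
y_2 = S_2(0) = a_2 = 4
y_3 = S_3(0) = a_3 = -5
y_4 = S_4(0) = a_4 = 5
y_5 = S_4(2) = -3
t_q=9/2 is in segment 2 (τ=1/2); S_2(τ)=14545/10176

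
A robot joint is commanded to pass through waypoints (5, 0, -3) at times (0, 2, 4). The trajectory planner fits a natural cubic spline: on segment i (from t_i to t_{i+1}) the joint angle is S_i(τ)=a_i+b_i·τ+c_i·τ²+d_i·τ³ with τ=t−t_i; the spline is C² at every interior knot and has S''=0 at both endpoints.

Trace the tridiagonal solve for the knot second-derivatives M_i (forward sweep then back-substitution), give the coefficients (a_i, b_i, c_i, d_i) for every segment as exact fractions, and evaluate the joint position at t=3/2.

  seg 0: a=5 b=-11/4 c=0 d=1/16
  seg 1: a=0 b=-2 c=3/8 d=-1/16
S(3/2) = 139/128

Δ: Δ0=-5/2, Δ1=-3/2
row 1: diag=8, rhs=6; c'=1/4, d'=3/4
back: M1=3/4
M: M0=0, M1=3/4, M2=0
seg 0: a=5, c=M0/2=0, d=(M1−M0)/(6·2)=1/16, b=Δ0−h0·(2M0+M1)/6=-11/4
seg 1: a=0, c=M1/2=3/8, d=(M2−M1)/(6·2)=-1/16, b=Δ1−h1·(2M1+M2)/6=-2
t_q=3/2 → seg 0, τ=3/2; S=5+-11/4·τ+0·τ²+1/16·τ³=139/128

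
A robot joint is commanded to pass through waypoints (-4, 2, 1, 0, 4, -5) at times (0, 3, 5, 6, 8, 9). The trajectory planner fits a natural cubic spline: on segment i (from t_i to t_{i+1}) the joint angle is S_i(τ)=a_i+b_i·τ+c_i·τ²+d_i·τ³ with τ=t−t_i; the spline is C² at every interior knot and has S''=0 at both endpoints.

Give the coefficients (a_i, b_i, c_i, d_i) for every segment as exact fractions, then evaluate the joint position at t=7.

Δ: Δ0=2, Δ1=-1/2, Δ2=-1, Δ3=2, Δ4=-9
row 1: diag=10, rhs=-15; c'=1/5, d'=-3/2
row 2: denom=6−2·1/5=28/5; d'=(-3−2·-3/2)/(28/5)=0
row 3: denom=6−1·5/28=163/28; d'=(18−1·0)/(163/28)=504/163
row 4: denom=6−2·56/163=866/163; d'=(-66−2·504/163)/(866/163)=-5883/433
back: M4=-5883/433
back: M3=504/163−56/163·-5883/433=3360/433
back: M2=0−5/28·3360/433=-600/433
back: M1=-3/2−1/5·-600/433=-1059/866
M: M0=0, M1=-1059/866, M2=-600/433, M3=3360/433, M4=-5883/433, M5=0
seg 0: a=-4, c=M0/2=0, d=(M1−M0)/(6·3)=-353/5196, b=Δ0−h0·(2M0+M1)/6=4523/1732
seg 1: a=2, c=M1/2=-1059/1732, d=(M2−M1)/(6·2)=-47/3464, b=Δ1−h1·(2M1+M2)/6=673/866
seg 2: a=1, c=M2/2=-300/433, d=(M3−M2)/(6·1)=660/433, b=Δ2−h2·(2M2+M3)/6=-793/433
seg 3: a=0, c=M3/2=1680/433, d=(M4−M3)/(6·2)=-3081/1732, b=Δ3−h3·(2M3+M4)/6=587/433
seg 4: a=4, c=M4/2=-5883/866, d=(M5−M4)/(6·1)=1961/866, b=Δ4−h4·(2M4+M5)/6=-1936/433
t_q=7 → seg 3, τ=1; S=0+587/433·τ+1680/433·τ²+-3081/1732·τ³=5987/1732

  seg 0: a=-4 b=4523/1732 c=0 d=-353/5196
  seg 1: a=2 b=673/866 c=-1059/1732 d=-47/3464
  seg 2: a=1 b=-793/433 c=-300/433 d=660/433
  seg 3: a=0 b=587/433 c=1680/433 d=-3081/1732
  seg 4: a=4 b=-1936/433 c=-5883/866 d=1961/866
S(7) = 5987/1732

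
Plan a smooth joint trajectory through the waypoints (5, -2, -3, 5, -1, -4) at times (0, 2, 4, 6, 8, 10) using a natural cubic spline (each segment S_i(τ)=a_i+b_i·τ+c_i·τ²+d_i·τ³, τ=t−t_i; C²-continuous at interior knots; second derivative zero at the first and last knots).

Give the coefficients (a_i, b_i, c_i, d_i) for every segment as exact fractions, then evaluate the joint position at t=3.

Δ: Δ0=-7/2, Δ1=-1/2, Δ2=4, Δ3=-3, Δ4=-3/2
row 1: diag=8, rhs=18; c'=1/4, d'=9/4
row 2: denom=8−2·1/4=15/2; d'=(27−2·9/4)/(15/2)=3
row 3: denom=8−2·4/15=112/15; d'=(-42−2·3)/(112/15)=-45/7
row 4: denom=8−2·15/56=209/28; d'=(9−2·-45/7)/(209/28)=612/209
back: M4=612/209
back: M3=-45/7−15/56·612/209=-3015/418
back: M2=3−4/15·-3015/418=1029/209
back: M1=9/4−1/4·1029/209=213/209
M: M0=0, M1=213/209, M2=1029/209, M3=-3015/418, M4=612/209, M5=0
seg 0: a=5, c=M0/2=0, d=(M1−M0)/(6·2)=71/836, b=Δ0−h0·(2M0+M1)/6=-1605/418
seg 1: a=-2, c=M1/2=213/418, d=(M2−M1)/(6·2)=68/209, b=Δ1−h1·(2M1+M2)/6=-1179/418
seg 2: a=-3, c=M2/2=1029/418, d=(M3−M2)/(6·2)=-89/88, b=Δ2−h2·(2M2+M3)/6=1305/418
seg 3: a=5, c=M3/2=-3015/836, d=(M4−M3)/(6·2)=1413/1672, b=Δ3−h3·(2M3+M4)/6=174/209
seg 4: a=-1, c=M4/2=306/209, d=(M5−M4)/(6·2)=-51/209, b=Δ4−h4·(2M4+M5)/6=-1443/418
t_q=3 → seg 1, τ=1; S=-2+-1179/418·τ+213/418·τ²+68/209·τ³=-833/209

  seg 0: a=5 b=-1605/418 c=0 d=71/836
  seg 1: a=-2 b=-1179/418 c=213/418 d=68/209
  seg 2: a=-3 b=1305/418 c=1029/418 d=-89/88
  seg 3: a=5 b=174/209 c=-3015/836 d=1413/1672
  seg 4: a=-1 b=-1443/418 c=306/209 d=-51/209
S(3) = -833/209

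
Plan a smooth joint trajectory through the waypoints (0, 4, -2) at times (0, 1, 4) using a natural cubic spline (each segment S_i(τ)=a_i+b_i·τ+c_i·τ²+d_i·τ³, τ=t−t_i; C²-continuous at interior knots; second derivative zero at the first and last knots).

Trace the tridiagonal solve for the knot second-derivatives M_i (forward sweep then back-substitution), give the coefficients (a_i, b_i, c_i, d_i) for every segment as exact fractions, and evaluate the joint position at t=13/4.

Δ: Δ0=4, Δ1=-2
row 1: diag=8, rhs=-36; c'=3/8, d'=-9/2
back: M1=-9/2
M: M0=0, M1=-9/2, M2=0
seg 0: a=0, c=M0/2=0, d=(M1−M0)/(6·1)=-3/4, b=Δ0−h0·(2M0+M1)/6=19/4
seg 1: a=4, c=M1/2=-9/4, d=(M2−M1)/(6·3)=1/4, b=Δ1−h1·(2M1+M2)/6=5/2
t_q=13/4 → seg 1, τ=9/4; S=4+5/2·τ+-9/4·τ²+1/4·τ³=277/256

  seg 0: a=0 b=19/4 c=0 d=-3/4
  seg 1: a=4 b=5/2 c=-9/4 d=1/4
S(13/4) = 277/256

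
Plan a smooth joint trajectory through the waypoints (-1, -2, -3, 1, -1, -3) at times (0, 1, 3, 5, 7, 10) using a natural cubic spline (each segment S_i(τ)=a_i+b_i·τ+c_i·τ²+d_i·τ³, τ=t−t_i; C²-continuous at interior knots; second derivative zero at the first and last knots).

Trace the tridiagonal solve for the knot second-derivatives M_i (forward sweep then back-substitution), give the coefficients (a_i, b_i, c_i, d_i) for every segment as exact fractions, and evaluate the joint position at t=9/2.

Δ: Δ0=-1, Δ1=-1/2, Δ2=2, Δ3=-1, Δ4=-2/3
row 1: diag=6, rhs=3; c'=1/3, d'=1/2
row 2: denom=8−2·1/3=22/3; d'=(15−2·1/2)/(22/3)=21/11
row 3: denom=8−2·3/11=82/11; d'=(-18−2·21/11)/(82/11)=-120/41
row 4: denom=10−2·11/41=388/41; d'=(2−2·-120/41)/(388/41)=161/194
back: M4=161/194
back: M3=-120/41−11/41·161/194=-611/194
back: M2=21/11−3/11·-611/194=537/194
back: M1=1/2−1/3·537/194=-41/97
M: M0=0, M1=-41/97, M2=537/194, M3=-611/194, M4=161/194, M5=0
seg 0: a=-1, c=M0/2=0, d=(M1−M0)/(6·1)=-41/582, b=Δ0−h0·(2M0+M1)/6=-541/582
seg 1: a=-2, c=M1/2=-41/194, d=(M2−M1)/(6·2)=619/2328, b=Δ1−h1·(2M1+M2)/6=-332/291
seg 2: a=-3, c=M2/2=537/388, d=(M3−M2)/(6·2)=-287/582, b=Δ2−h2·(2M2+M3)/6=701/582
seg 3: a=1, c=M3/2=-611/388, d=(M4−M3)/(6·2)=193/582, b=Δ3−h3·(2M3+M4)/6=479/582
seg 4: a=-1, c=M4/2=161/388, d=(M5−M4)/(6·3)=-161/3492, b=Δ4−h4·(2M4+M5)/6=-871/582
t_q=9/2 → seg 2, τ=3/2; S=-3+701/582·τ+537/388·τ²+-287/582·τ³=199/776

  seg 0: a=-1 b=-541/582 c=0 d=-41/582
  seg 1: a=-2 b=-332/291 c=-41/194 d=619/2328
  seg 2: a=-3 b=701/582 c=537/388 d=-287/582
  seg 3: a=1 b=479/582 c=-611/388 d=193/582
  seg 4: a=-1 b=-871/582 c=161/388 d=-161/3492
S(9/2) = 199/776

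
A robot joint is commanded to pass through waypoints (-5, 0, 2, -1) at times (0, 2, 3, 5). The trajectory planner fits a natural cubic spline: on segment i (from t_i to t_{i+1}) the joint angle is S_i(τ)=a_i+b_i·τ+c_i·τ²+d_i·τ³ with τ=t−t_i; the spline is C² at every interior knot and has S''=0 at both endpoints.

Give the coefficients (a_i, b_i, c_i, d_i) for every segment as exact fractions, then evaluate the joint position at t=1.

  seg 0: a=-5 b=173/70 c=0 d=1/140
  seg 1: a=0 b=179/70 c=3/70 d=-3/5
  seg 2: a=2 b=59/70 c=-123/70 d=41/140
S(1) = -353/140

Δ: Δ0=5/2, Δ1=2, Δ2=-3/2
row 1: diag=6, rhs=-3; c'=1/6, d'=-1/2
row 2: denom=6−1·1/6=35/6; d'=(-21−1·-1/2)/(35/6)=-123/35
back: M2=-123/35
back: M1=-1/2−1/6·-123/35=3/35
M: M0=0, M1=3/35, M2=-123/35, M3=0
seg 0: a=-5, c=M0/2=0, d=(M1−M0)/(6·2)=1/140, b=Δ0−h0·(2M0+M1)/6=173/70
seg 1: a=0, c=M1/2=3/70, d=(M2−M1)/(6·1)=-3/5, b=Δ1−h1·(2M1+M2)/6=179/70
seg 2: a=2, c=M2/2=-123/70, d=(M3−M2)/(6·2)=41/140, b=Δ2−h2·(2M2+M3)/6=59/70
t_q=1 → seg 0, τ=1; S=-5+173/70·τ+0·τ²+1/140·τ³=-353/140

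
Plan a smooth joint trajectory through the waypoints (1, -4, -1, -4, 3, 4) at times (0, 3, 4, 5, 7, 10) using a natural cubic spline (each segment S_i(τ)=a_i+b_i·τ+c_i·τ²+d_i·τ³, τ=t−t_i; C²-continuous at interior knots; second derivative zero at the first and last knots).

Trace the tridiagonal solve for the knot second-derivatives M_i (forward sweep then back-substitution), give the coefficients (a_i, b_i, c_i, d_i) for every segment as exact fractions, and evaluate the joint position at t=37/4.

  seg 0: a=1 b=-1163/276 c=0 d=703/2484
  seg 1: a=-4 b=473/138 c=703/276 d=-821/276
  seg 2: a=-1 b=-37/92 c=-440/69 d=1043/276
  seg 3: a=-4 b=-251/138 c=1369/276 d=-635/552
  seg 4: a=3 b=97/23 c=-134/69 d=134/621
S(37/4) = 3765/736

Δ: Δ0=-5/3, Δ1=3, Δ2=-3, Δ3=7/2, Δ4=1/3
row 1: diag=8, rhs=28; c'=1/8, d'=7/2
row 2: denom=4−1·1/8=31/8; d'=(-36−1·7/2)/(31/8)=-316/31
row 3: denom=6−1·8/31=178/31; d'=(39−1·-316/31)/(178/31)=1525/178
row 4: denom=10−2·31/89=828/89; d'=(-19−2·1525/178)/(828/89)=-268/69
back: M4=-268/69
back: M3=1525/178−31/89·-268/69=1369/138
back: M2=-316/31−8/31·1369/138=-880/69
back: M1=7/2−1/8·-880/69=703/138
M: M0=0, M1=703/138, M2=-880/69, M3=1369/138, M4=-268/69, M5=0
seg 0: a=1, c=M0/2=0, d=(M1−M0)/(6·3)=703/2484, b=Δ0−h0·(2M0+M1)/6=-1163/276
seg 1: a=-4, c=M1/2=703/276, d=(M2−M1)/(6·1)=-821/276, b=Δ1−h1·(2M1+M2)/6=473/138
seg 2: a=-1, c=M2/2=-440/69, d=(M3−M2)/(6·1)=1043/276, b=Δ2−h2·(2M2+M3)/6=-37/92
seg 3: a=-4, c=M3/2=1369/276, d=(M4−M3)/(6·2)=-635/552, b=Δ3−h3·(2M3+M4)/6=-251/138
seg 4: a=3, c=M4/2=-134/69, d=(M5−M4)/(6·3)=134/621, b=Δ4−h4·(2M4+M5)/6=97/23
t_q=37/4 → seg 4, τ=9/4; S=3+97/23·τ+-134/69·τ²+134/621·τ³=3765/736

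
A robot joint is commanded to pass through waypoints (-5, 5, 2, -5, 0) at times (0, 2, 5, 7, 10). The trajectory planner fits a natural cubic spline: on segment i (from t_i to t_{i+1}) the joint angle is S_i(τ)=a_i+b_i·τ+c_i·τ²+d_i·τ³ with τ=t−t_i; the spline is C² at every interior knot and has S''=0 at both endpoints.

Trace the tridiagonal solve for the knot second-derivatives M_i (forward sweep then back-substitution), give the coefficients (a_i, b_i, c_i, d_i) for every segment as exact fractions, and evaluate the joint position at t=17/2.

Δ: Δ0=5, Δ1=-1, Δ2=-7/2, Δ3=5/3
row 1: diag=10, rhs=-36; c'=3/10, d'=-18/5
row 2: denom=10−3·3/10=91/10; d'=(-15−3·-18/5)/(91/10)=-6/13
row 3: denom=10−2·20/91=870/91; d'=(31−2·-6/13)/(870/91)=581/174
back: M3=581/174
back: M2=-6/13−20/91·581/174=-104/87
back: M1=-18/5−3/10·-104/87=-94/29
M: M0=0, M1=-94/29, M2=-104/87, M3=581/174, M4=0
seg 0: a=-5, c=M0/2=0, d=(M1−M0)/(6·2)=-47/174, b=Δ0−h0·(2M0+M1)/6=529/87
seg 1: a=5, c=M1/2=-47/29, d=(M2−M1)/(6·3)=89/783, b=Δ1−h1·(2M1+M2)/6=247/87
seg 2: a=2, c=M2/2=-52/87, d=(M3−M2)/(6·2)=263/696, b=Δ2−h2·(2M2+M3)/6=-332/87
seg 3: a=-5, c=M3/2=581/348, d=(M4−M3)/(6·3)=-581/3132, b=Δ3−h3·(2M3+M4)/6=-97/58
t_q=17/2 → seg 3, τ=3/2; S=-5+-97/58·τ+581/348·τ²+-581/3132·τ³=-4063/928

  seg 0: a=-5 b=529/87 c=0 d=-47/174
  seg 1: a=5 b=247/87 c=-47/29 d=89/783
  seg 2: a=2 b=-332/87 c=-52/87 d=263/696
  seg 3: a=-5 b=-97/58 c=581/348 d=-581/3132
S(17/2) = -4063/928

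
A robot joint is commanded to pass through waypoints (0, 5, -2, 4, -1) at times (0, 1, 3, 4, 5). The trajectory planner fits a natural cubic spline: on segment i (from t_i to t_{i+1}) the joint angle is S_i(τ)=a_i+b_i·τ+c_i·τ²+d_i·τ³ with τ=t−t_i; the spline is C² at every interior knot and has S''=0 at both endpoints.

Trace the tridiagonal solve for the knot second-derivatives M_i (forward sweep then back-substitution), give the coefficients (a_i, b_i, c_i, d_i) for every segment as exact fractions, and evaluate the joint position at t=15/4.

Δ: Δ0=5, Δ1=-7/2, Δ2=6, Δ3=-5
row 1: diag=6, rhs=-51; c'=1/3, d'=-17/2
row 2: denom=6−2·1/3=16/3; d'=(57−2·-17/2)/(16/3)=111/8
row 3: denom=4−1·3/16=61/16; d'=(-66−1·111/8)/(61/16)=-1278/61
back: M3=-1278/61
back: M2=111/8−3/16·-1278/61=1086/61
back: M1=-17/2−1/3·1086/61=-1761/122
M: M0=0, M1=-1761/122, M2=1086/61, M3=-1278/61, M4=0
seg 0: a=0, c=M0/2=0, d=(M1−M0)/(6·1)=-587/244, b=Δ0−h0·(2M0+M1)/6=1807/244
seg 1: a=5, c=M1/2=-1761/244, d=(M2−M1)/(6·2)=1311/488, b=Δ1−h1·(2M1+M2)/6=23/122
seg 2: a=-2, c=M2/2=543/61, d=(M3−M2)/(6·1)=-394/61, b=Δ2−h2·(2M2+M3)/6=217/61
seg 3: a=4, c=M3/2=-639/61, d=(M4−M3)/(6·1)=213/61, b=Δ3−h3·(2M3+M4)/6=121/61
t_q=15/4 → seg 2, τ=3/4; S=-2+217/61·τ+543/61·τ²+-394/61·τ³=5759/1952

  seg 0: a=0 b=1807/244 c=0 d=-587/244
  seg 1: a=5 b=23/122 c=-1761/244 d=1311/488
  seg 2: a=-2 b=217/61 c=543/61 d=-394/61
  seg 3: a=4 b=121/61 c=-639/61 d=213/61
S(15/4) = 5759/1952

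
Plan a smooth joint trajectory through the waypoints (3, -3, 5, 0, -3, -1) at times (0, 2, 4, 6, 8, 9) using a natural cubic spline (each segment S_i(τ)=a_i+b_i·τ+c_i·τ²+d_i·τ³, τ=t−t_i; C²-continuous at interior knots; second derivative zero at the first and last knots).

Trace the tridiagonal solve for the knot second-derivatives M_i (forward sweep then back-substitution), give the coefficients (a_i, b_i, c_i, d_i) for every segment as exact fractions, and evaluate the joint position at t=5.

  seg 0: a=3 b=-817/153 c=0 d=179/306
  seg 1: a=-3 b=257/153 c=179/51 d=-719/612
  seg 2: a=5 b=248/153 c=-361/102 d=905/1224
  seg 3: a=0 b=-1121/306 c=61/68 d=113/1224
  seg 4: a=-3 b=158/153 c=74/51 d=-74/153
S(5) = 1559/408

Δ: Δ0=-3, Δ1=4, Δ2=-5/2, Δ3=-3/2, Δ4=2
row 1: diag=8, rhs=42; c'=1/4, d'=21/4
row 2: denom=8−2·1/4=15/2; d'=(-39−2·21/4)/(15/2)=-33/5
row 3: denom=8−2·4/15=112/15; d'=(6−2·-33/5)/(112/15)=18/7
row 4: denom=6−2·15/56=153/28; d'=(21−2·18/7)/(153/28)=148/51
back: M4=148/51
back: M3=18/7−15/56·148/51=61/34
back: M2=-33/5−4/15·61/34=-361/51
back: M1=21/4−1/4·-361/51=358/51
M: M0=0, M1=358/51, M2=-361/51, M3=61/34, M4=148/51, M5=0
seg 0: a=3, c=M0/2=0, d=(M1−M0)/(6·2)=179/306, b=Δ0−h0·(2M0+M1)/6=-817/153
seg 1: a=-3, c=M1/2=179/51, d=(M2−M1)/(6·2)=-719/612, b=Δ1−h1·(2M1+M2)/6=257/153
seg 2: a=5, c=M2/2=-361/102, d=(M3−M2)/(6·2)=905/1224, b=Δ2−h2·(2M2+M3)/6=248/153
seg 3: a=0, c=M3/2=61/68, d=(M4−M3)/(6·2)=113/1224, b=Δ3−h3·(2M3+M4)/6=-1121/306
seg 4: a=-3, c=M4/2=74/51, d=(M5−M4)/(6·1)=-74/153, b=Δ4−h4·(2M4+M5)/6=158/153
t_q=5 → seg 2, τ=1; S=5+248/153·τ+-361/102·τ²+905/1224·τ³=1559/408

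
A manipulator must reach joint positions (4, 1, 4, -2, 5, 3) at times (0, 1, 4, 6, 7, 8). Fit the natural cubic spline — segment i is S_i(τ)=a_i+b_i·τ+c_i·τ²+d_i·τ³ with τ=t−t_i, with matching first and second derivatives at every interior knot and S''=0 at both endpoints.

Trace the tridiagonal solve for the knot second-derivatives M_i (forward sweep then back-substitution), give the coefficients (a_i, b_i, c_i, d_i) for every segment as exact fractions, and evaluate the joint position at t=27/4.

  seg 0: a=4 b=-5941/1505 c=0 d=1426/1505
  seg 1: a=1 b=-1663/1505 c=4278/1505 d=-1074/1505
  seg 2: a=4 b=-4993/1505 c=-5388/1505 d=5627/3010
  seg 3: a=-2 b=1031/215 c=11493/1505 d=-1635/301
  seg 4: a=5 b=5678/1505 c=-13032/1505 d=4344/1505
S(27/4) = 346799/96320

Δ: Δ0=-3, Δ1=1, Δ2=-3, Δ3=7, Δ4=-2
row 1: diag=8, rhs=24; c'=3/8, d'=3
row 2: denom=10−3·3/8=71/8; d'=(-24−3·3)/(71/8)=-264/71
row 3: denom=6−2·16/71=394/71; d'=(60−2·-264/71)/(394/71)=2394/197
row 4: denom=4−1·71/394=1505/394; d'=(-54−1·2394/197)/(1505/394)=-26064/1505
back: M4=-26064/1505
back: M3=2394/197−71/394·-26064/1505=22986/1505
back: M2=-264/71−16/71·22986/1505=-10776/1505
back: M1=3−3/8·-10776/1505=8556/1505
M: M0=0, M1=8556/1505, M2=-10776/1505, M3=22986/1505, M4=-26064/1505, M5=0
seg 0: a=4, c=M0/2=0, d=(M1−M0)/(6·1)=1426/1505, b=Δ0−h0·(2M0+M1)/6=-5941/1505
seg 1: a=1, c=M1/2=4278/1505, d=(M2−M1)/(6·3)=-1074/1505, b=Δ1−h1·(2M1+M2)/6=-1663/1505
seg 2: a=4, c=M2/2=-5388/1505, d=(M3−M2)/(6·2)=5627/3010, b=Δ2−h2·(2M2+M3)/6=-4993/1505
seg 3: a=-2, c=M3/2=11493/1505, d=(M4−M3)/(6·1)=-1635/301, b=Δ3−h3·(2M3+M4)/6=1031/215
seg 4: a=5, c=M4/2=-13032/1505, d=(M5−M4)/(6·1)=4344/1505, b=Δ4−h4·(2M4+M5)/6=5678/1505
t_q=27/4 → seg 3, τ=3/4; S=-2+1031/215·τ+11493/1505·τ²+-1635/301·τ³=346799/96320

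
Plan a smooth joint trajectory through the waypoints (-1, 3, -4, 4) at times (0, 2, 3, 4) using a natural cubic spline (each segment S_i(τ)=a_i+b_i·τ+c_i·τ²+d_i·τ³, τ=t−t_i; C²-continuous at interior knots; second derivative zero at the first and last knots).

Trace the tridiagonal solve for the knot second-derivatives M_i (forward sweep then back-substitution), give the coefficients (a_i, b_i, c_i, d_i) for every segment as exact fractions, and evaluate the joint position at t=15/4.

  seg 0: a=-1 b=148/23 c=0 d=-51/46
  seg 1: a=3 b=-158/23 c=-153/23 d=150/23
  seg 2: a=-4 b=-14/23 c=297/23 d=-99/23
S(15/4) = 1459/1472

Δ: Δ0=2, Δ1=-7, Δ2=8
row 1: diag=6, rhs=-54; c'=1/6, d'=-9
row 2: denom=4−1·1/6=23/6; d'=(90−1·-9)/(23/6)=594/23
back: M2=594/23
back: M1=-9−1/6·594/23=-306/23
M: M0=0, M1=-306/23, M2=594/23, M3=0
seg 0: a=-1, c=M0/2=0, d=(M1−M0)/(6·2)=-51/46, b=Δ0−h0·(2M0+M1)/6=148/23
seg 1: a=3, c=M1/2=-153/23, d=(M2−M1)/(6·1)=150/23, b=Δ1−h1·(2M1+M2)/6=-158/23
seg 2: a=-4, c=M2/2=297/23, d=(M3−M2)/(6·1)=-99/23, b=Δ2−h2·(2M2+M3)/6=-14/23
t_q=15/4 → seg 2, τ=3/4; S=-4+-14/23·τ+297/23·τ²+-99/23·τ³=1459/1472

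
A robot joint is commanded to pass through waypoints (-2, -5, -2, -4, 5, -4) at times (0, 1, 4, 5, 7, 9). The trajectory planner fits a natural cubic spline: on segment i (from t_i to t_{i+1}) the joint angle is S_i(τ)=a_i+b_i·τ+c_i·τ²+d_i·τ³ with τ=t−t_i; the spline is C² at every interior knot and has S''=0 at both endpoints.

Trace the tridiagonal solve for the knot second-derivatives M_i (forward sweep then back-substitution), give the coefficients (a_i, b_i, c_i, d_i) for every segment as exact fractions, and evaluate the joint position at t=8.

  seg 0: a=-2 b=-4525/1178 c=0 d=991/1178
  seg 1: a=-5 b=-776/589 c=2973/1178 d=-2063/3534
  seg 2: a=-2 b=-2281/1178 c=-1608/589 d=3141/1178
  seg 3: a=-4 b=355/589 c=6207/1178 d=-7823/4712
  seg 4: a=5 b=2069/1178 c=-11055/2356 d=3685/4712
S(8) = 13411/4712

Δ: Δ0=-3, Δ1=1, Δ2=-2, Δ3=9/2, Δ4=-9/2
row 1: diag=8, rhs=24; c'=3/8, d'=3
row 2: denom=8−3·3/8=55/8; d'=(-18−3·3)/(55/8)=-216/55
row 3: denom=6−1·8/55=322/55; d'=(39−1·-216/55)/(322/55)=2361/322
row 4: denom=8−2·55/161=1178/161; d'=(-54−2·2361/322)/(1178/161)=-11055/1178
back: M4=-11055/1178
back: M3=2361/322−55/161·-11055/1178=6207/589
back: M2=-216/55−8/55·6207/589=-3216/589
back: M1=3−3/8·-3216/589=2973/589
M: M0=0, M1=2973/589, M2=-3216/589, M3=6207/589, M4=-11055/1178, M5=0
seg 0: a=-2, c=M0/2=0, d=(M1−M0)/(6·1)=991/1178, b=Δ0−h0·(2M0+M1)/6=-4525/1178
seg 1: a=-5, c=M1/2=2973/1178, d=(M2−M1)/(6·3)=-2063/3534, b=Δ1−h1·(2M1+M2)/6=-776/589
seg 2: a=-2, c=M2/2=-1608/589, d=(M3−M2)/(6·1)=3141/1178, b=Δ2−h2·(2M2+M3)/6=-2281/1178
seg 3: a=-4, c=M3/2=6207/1178, d=(M4−M3)/(6·2)=-7823/4712, b=Δ3−h3·(2M3+M4)/6=355/589
seg 4: a=5, c=M4/2=-11055/2356, d=(M5−M4)/(6·2)=3685/4712, b=Δ4−h4·(2M4+M5)/6=2069/1178
t_q=8 → seg 4, τ=1; S=5+2069/1178·τ+-11055/2356·τ²+3685/4712·τ³=13411/4712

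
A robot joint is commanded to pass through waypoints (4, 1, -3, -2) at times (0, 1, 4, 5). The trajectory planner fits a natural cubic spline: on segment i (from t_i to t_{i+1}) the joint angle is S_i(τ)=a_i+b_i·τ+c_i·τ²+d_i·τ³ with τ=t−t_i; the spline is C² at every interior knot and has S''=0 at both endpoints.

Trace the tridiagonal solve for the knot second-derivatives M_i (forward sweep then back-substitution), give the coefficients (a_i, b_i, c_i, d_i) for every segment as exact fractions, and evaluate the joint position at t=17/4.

  seg 0: a=4 b=-514/165 c=0 d=19/165
  seg 1: a=1 b=-457/165 c=19/55 d=2/45
  seg 2: a=-3 b=83/165 c=41/55 d=-41/165
S(17/4) = -9967/3520

Δ: Δ0=-3, Δ1=-4/3, Δ2=1
row 1: diag=8, rhs=10; c'=3/8, d'=5/4
row 2: denom=8−3·3/8=55/8; d'=(14−3·5/4)/(55/8)=82/55
back: M2=82/55
back: M1=5/4−3/8·82/55=38/55
M: M0=0, M1=38/55, M2=82/55, M3=0
seg 0: a=4, c=M0/2=0, d=(M1−M0)/(6·1)=19/165, b=Δ0−h0·(2M0+M1)/6=-514/165
seg 1: a=1, c=M1/2=19/55, d=(M2−M1)/(6·3)=2/45, b=Δ1−h1·(2M1+M2)/6=-457/165
seg 2: a=-3, c=M2/2=41/55, d=(M3−M2)/(6·1)=-41/165, b=Δ2−h2·(2M2+M3)/6=83/165
t_q=17/4 → seg 2, τ=1/4; S=-3+83/165·τ+41/55·τ²+-41/165·τ³=-9967/3520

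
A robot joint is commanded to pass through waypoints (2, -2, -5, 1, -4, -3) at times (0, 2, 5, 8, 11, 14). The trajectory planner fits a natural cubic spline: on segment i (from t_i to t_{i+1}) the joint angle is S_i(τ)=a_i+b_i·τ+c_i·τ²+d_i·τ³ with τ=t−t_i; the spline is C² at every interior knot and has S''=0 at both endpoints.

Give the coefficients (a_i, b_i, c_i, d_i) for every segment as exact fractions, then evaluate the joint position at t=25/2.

  seg 0: a=2 b=-3056/1545 c=0 d=-17/3090
  seg 1: a=-2 b=-3158/1545 c=-17/515 d=1766/13905
  seg 2: a=-5 b=1834/1545 c=343/309 d=-3889/13905
  seg 3: a=1 b=457/1545 c=-2174/1545 d=698/2781
  seg 4: a=-4 b=-2117/1545 c=1316/1545 d=-1316/13905
S(25/2) = -2296/515

Δ: Δ0=-2, Δ1=-1, Δ2=2, Δ3=-5/3, Δ4=1/3
row 1: diag=10, rhs=6; c'=3/10, d'=3/5
row 2: denom=12−3·3/10=111/10; d'=(18−3·3/5)/(111/10)=54/37
row 3: denom=12−3·10/37=414/37; d'=(-22−3·54/37)/(414/37)=-488/207
row 4: denom=12−3·37/138=515/46; d'=(12−3·-488/207)/(515/46)=2632/1545
back: M4=2632/1545
back: M3=-488/207−37/138·2632/1545=-4348/1545
back: M2=54/37−10/37·-4348/1545=686/309
back: M1=3/5−3/10·686/309=-34/515
M: M0=0, M1=-34/515, M2=686/309, M3=-4348/1545, M4=2632/1545, M5=0
seg 0: a=2, c=M0/2=0, d=(M1−M0)/(6·2)=-17/3090, b=Δ0−h0·(2M0+M1)/6=-3056/1545
seg 1: a=-2, c=M1/2=-17/515, d=(M2−M1)/(6·3)=1766/13905, b=Δ1−h1·(2M1+M2)/6=-3158/1545
seg 2: a=-5, c=M2/2=343/309, d=(M3−M2)/(6·3)=-3889/13905, b=Δ2−h2·(2M2+M3)/6=1834/1545
seg 3: a=1, c=M3/2=-2174/1545, d=(M4−M3)/(6·3)=698/2781, b=Δ3−h3·(2M3+M4)/6=457/1545
seg 4: a=-4, c=M4/2=1316/1545, d=(M5−M4)/(6·3)=-1316/13905, b=Δ4−h4·(2M4+M5)/6=-2117/1545
t_q=25/2 → seg 4, τ=3/2; S=-4+-2117/1545·τ+1316/1545·τ²+-1316/13905·τ³=-2296/515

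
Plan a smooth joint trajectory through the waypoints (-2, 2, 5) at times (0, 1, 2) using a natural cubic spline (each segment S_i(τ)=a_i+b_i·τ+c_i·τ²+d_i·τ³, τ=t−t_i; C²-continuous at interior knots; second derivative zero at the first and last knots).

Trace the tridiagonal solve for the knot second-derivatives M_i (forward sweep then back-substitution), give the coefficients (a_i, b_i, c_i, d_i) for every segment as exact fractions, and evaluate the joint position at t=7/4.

Δ: Δ0=4, Δ1=3
row 1: diag=4, rhs=-6; c'=1/4, d'=-3/2
back: M1=-3/2
M: M0=0, M1=-3/2, M2=0
seg 0: a=-2, c=M0/2=0, d=(M1−M0)/(6·1)=-1/4, b=Δ0−h0·(2M0+M1)/6=17/4
seg 1: a=2, c=M1/2=-3/4, d=(M2−M1)/(6·1)=1/4, b=Δ1−h1·(2M1+M2)/6=7/2
t_q=7/4 → seg 1, τ=3/4; S=2+7/2·τ+-3/4·τ²+1/4·τ³=1103/256

  seg 0: a=-2 b=17/4 c=0 d=-1/4
  seg 1: a=2 b=7/2 c=-3/4 d=1/4
S(7/4) = 1103/256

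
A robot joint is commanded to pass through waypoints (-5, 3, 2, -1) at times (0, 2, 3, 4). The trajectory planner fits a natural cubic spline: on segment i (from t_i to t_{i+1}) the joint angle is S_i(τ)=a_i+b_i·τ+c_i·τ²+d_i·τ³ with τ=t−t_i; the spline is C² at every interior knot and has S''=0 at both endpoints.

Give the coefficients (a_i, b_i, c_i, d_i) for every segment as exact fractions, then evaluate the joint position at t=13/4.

  seg 0: a=-5 b=128/23 c=0 d=-9/23
  seg 1: a=3 b=20/23 c=-54/23 d=11/23
  seg 2: a=2 b=-55/23 c=-21/23 d=7/23
S(13/4) = 1987/1472

Δ: Δ0=4, Δ1=-1, Δ2=-3
row 1: diag=6, rhs=-30; c'=1/6, d'=-5
row 2: denom=4−1·1/6=23/6; d'=(-12−1·-5)/(23/6)=-42/23
back: M2=-42/23
back: M1=-5−1/6·-42/23=-108/23
M: M0=0, M1=-108/23, M2=-42/23, M3=0
seg 0: a=-5, c=M0/2=0, d=(M1−M0)/(6·2)=-9/23, b=Δ0−h0·(2M0+M1)/6=128/23
seg 1: a=3, c=M1/2=-54/23, d=(M2−M1)/(6·1)=11/23, b=Δ1−h1·(2M1+M2)/6=20/23
seg 2: a=2, c=M2/2=-21/23, d=(M3−M2)/(6·1)=7/23, b=Δ2−h2·(2M2+M3)/6=-55/23
t_q=13/4 → seg 2, τ=1/4; S=2+-55/23·τ+-21/23·τ²+7/23·τ³=1987/1472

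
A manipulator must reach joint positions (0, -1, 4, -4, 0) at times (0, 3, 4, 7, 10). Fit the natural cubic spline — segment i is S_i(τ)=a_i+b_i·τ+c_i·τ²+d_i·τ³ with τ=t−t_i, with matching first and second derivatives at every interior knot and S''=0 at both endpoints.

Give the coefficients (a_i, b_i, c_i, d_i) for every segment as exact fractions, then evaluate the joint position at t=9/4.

Δ: Δ0=-1/3, Δ1=5, Δ2=-8/3, Δ3=4/3
row 1: diag=8, rhs=32; c'=1/8, d'=4
row 2: denom=8−1·1/8=63/8; d'=(-46−1·4)/(63/8)=-400/63
row 3: denom=12−3·8/21=76/7; d'=(24−3·-400/63)/(76/7)=226/57
back: M3=226/57
back: M2=-400/63−8/21·226/57=-448/57
back: M1=4−1/8·-448/57=284/57
M: M0=0, M1=284/57, M2=-448/57, M3=226/57, M4=0
seg 0: a=0, c=M0/2=0, d=(M1−M0)/(6·3)=142/513, b=Δ0−h0·(2M0+M1)/6=-161/57
seg 1: a=-1, c=M1/2=142/57, d=(M2−M1)/(6·1)=-122/57, b=Δ1−h1·(2M1+M2)/6=265/57
seg 2: a=4, c=M2/2=-224/57, d=(M3−M2)/(6·3)=337/513, b=Δ2−h2·(2M2+M3)/6=61/19
seg 3: a=-4, c=M3/2=113/57, d=(M4−M3)/(6·3)=-113/513, b=Δ3−h3·(2M3+M4)/6=-50/19
t_q=9/4 → seg 0, τ=9/4; S=0+-161/57·τ+0·τ²+142/513·τ³=-1947/608

  seg 0: a=0 b=-161/57 c=0 d=142/513
  seg 1: a=-1 b=265/57 c=142/57 d=-122/57
  seg 2: a=4 b=61/19 c=-224/57 d=337/513
  seg 3: a=-4 b=-50/19 c=113/57 d=-113/513
S(9/4) = -1947/608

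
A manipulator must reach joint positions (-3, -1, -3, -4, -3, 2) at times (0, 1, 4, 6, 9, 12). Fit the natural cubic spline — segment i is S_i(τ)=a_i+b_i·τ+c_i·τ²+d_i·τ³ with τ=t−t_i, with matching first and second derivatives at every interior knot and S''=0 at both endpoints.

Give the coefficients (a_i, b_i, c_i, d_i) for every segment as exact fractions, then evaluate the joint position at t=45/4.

Δ: Δ0=2, Δ1=-2/3, Δ2=-1/2, Δ3=1/3, Δ4=5/3
row 1: diag=8, rhs=-16; c'=3/8, d'=-2
row 2: denom=10−3·3/8=71/8; d'=(1−3·-2)/(71/8)=56/71
row 3: denom=10−2·16/71=678/71; d'=(5−2·56/71)/(678/71)=81/226
row 4: denom=12−3·71/226=2499/226; d'=(8−3·81/226)/(2499/226)=1565/2499
back: M4=1565/2499
back: M3=81/226−71/226·1565/2499=404/2499
back: M2=56/71−16/71·404/2499=1880/2499
back: M1=-2−3/8·1880/2499=-1901/833
M: M0=0, M1=-1901/833, M2=1880/2499, M3=404/2499, M4=1565/2499, M5=0
seg 0: a=-3, c=M0/2=0, d=(M1−M0)/(6·1)=-1901/4998, b=Δ0−h0·(2M0+M1)/6=11897/4998
seg 1: a=-1, c=M1/2=-1901/1666, d=(M2−M1)/(6·3)=7583/44982, b=Δ1−h1·(2M1+M2)/6=3097/2499
seg 2: a=-3, c=M2/2=940/2499, d=(M3−M2)/(6·2)=-41/833, b=Δ2−h2·(2M2+M3)/6=-5275/4998
seg 3: a=-4, c=M3/2=202/2499, d=(M4−M3)/(6·3)=43/1666, b=Δ3−h3·(2M3+M4)/6=-101/714
seg 4: a=-3, c=M4/2=1565/4998, d=(M5−M4)/(6·3)=-1565/44982, b=Δ4−h4·(2M4+M5)/6=2600/2499
t_q=45/4 → seg 4, τ=9/4; S=-3+2600/2499·τ+1565/4998·τ²+-1565/44982·τ³=56493/106624

  seg 0: a=-3 b=11897/4998 c=0 d=-1901/4998
  seg 1: a=-1 b=3097/2499 c=-1901/1666 d=7583/44982
  seg 2: a=-3 b=-5275/4998 c=940/2499 d=-41/833
  seg 3: a=-4 b=-101/714 c=202/2499 d=43/1666
  seg 4: a=-3 b=2600/2499 c=1565/4998 d=-1565/44982
S(45/4) = 56493/106624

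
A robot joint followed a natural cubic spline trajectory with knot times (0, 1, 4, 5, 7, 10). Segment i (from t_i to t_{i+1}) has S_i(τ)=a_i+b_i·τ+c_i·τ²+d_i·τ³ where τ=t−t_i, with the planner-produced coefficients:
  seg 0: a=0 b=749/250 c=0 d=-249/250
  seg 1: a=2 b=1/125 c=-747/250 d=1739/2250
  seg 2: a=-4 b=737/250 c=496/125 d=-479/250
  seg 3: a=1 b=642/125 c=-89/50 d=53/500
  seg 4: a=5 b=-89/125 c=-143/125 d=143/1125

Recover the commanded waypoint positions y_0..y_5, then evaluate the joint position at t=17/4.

y_0 = S_0(0) = a_0 = 0
y_1 = S_1(0) = a_1 = 2
y_2 = S_2(0) = a_2 = -4
y_3 = S_3(0) = a_3 = 1
y_4 = S_4(0) = a_4 = 5
y_5 = S_4(3) = -4
t_q=17/4 is in segment 2 (τ=1/4); S_2(τ)=-48719/16000

y_0=0 y_1=2 y_2=-4 y_3=1 y_4=5 y_5=-4
S(17/4) = -48719/16000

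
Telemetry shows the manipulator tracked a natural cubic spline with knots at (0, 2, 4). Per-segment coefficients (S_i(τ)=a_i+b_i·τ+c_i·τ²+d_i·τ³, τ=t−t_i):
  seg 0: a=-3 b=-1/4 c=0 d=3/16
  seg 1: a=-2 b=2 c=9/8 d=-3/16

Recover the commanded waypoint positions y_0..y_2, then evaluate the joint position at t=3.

y_0=-3 y_1=-2 y_2=5
S(3) = 15/16

y_0 = S_0(0) = a_0 = -3
y_1 = S_1(0) = a_1 = -2
y_2 = S_1(2) = 5
t_q=3 is in segment 1 (τ=1); S_1(τ)=15/16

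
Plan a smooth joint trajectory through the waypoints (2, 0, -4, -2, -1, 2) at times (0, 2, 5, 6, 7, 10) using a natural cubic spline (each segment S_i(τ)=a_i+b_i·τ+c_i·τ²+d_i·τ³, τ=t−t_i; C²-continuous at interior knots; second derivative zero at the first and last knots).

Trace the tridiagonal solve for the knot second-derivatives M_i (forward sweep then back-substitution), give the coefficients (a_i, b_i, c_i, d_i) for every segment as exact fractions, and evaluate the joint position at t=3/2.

  seg 0: a=2 b=-431/707 c=0 d=-69/707
  seg 1: a=0 b=-1259/707 c=-414/707 d=4675/19089
  seg 2: a=-4 b=932/707 c=3433/2121 d=-1987/2121
  seg 3: a=-2 b=3701/2121 c=-2528/2121 d=316/707
  seg 4: a=-1 b=1489/2121 c=316/2121 d=-316/19089
S(3/2) = 611/808

Δ: Δ0=-1, Δ1=-4/3, Δ2=2, Δ3=1, Δ4=1
row 1: diag=10, rhs=-2; c'=3/10, d'=-1/5
row 2: denom=8−3·3/10=71/10; d'=(20−3·-1/5)/(71/10)=206/71
row 3: denom=4−1·10/71=274/71; d'=(-6−1·206/71)/(274/71)=-316/137
row 4: denom=8−1·71/274=2121/274; d'=(0−1·-316/137)/(2121/274)=632/2121
back: M4=632/2121
back: M3=-316/137−71/274·632/2121=-5056/2121
back: M2=206/71−10/71·-5056/2121=6866/2121
back: M1=-1/5−3/10·6866/2121=-828/707
M: M0=0, M1=-828/707, M2=6866/2121, M3=-5056/2121, M4=632/2121, M5=0
seg 0: a=2, c=M0/2=0, d=(M1−M0)/(6·2)=-69/707, b=Δ0−h0·(2M0+M1)/6=-431/707
seg 1: a=0, c=M1/2=-414/707, d=(M2−M1)/(6·3)=4675/19089, b=Δ1−h1·(2M1+M2)/6=-1259/707
seg 2: a=-4, c=M2/2=3433/2121, d=(M3−M2)/(6·1)=-1987/2121, b=Δ2−h2·(2M2+M3)/6=932/707
seg 3: a=-2, c=M3/2=-2528/2121, d=(M4−M3)/(6·1)=316/707, b=Δ3−h3·(2M3+M4)/6=3701/2121
seg 4: a=-1, c=M4/2=316/2121, d=(M5−M4)/(6·3)=-316/19089, b=Δ4−h4·(2M4+M5)/6=1489/2121
t_q=3/2 → seg 0, τ=3/2; S=2+-431/707·τ+0·τ²+-69/707·τ³=611/808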